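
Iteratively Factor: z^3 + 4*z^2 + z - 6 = (z + 2)*(z^2 + 2*z - 3) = (z - 1)*(z + 2)*(z + 3)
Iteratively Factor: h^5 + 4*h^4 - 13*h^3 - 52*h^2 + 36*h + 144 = (h + 3)*(h^4 + h^3 - 16*h^2 - 4*h + 48) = (h - 3)*(h + 3)*(h^3 + 4*h^2 - 4*h - 16) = (h - 3)*(h + 2)*(h + 3)*(h^2 + 2*h - 8) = (h - 3)*(h + 2)*(h + 3)*(h + 4)*(h - 2)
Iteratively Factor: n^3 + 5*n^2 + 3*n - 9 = (n + 3)*(n^2 + 2*n - 3) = (n - 1)*(n + 3)*(n + 3)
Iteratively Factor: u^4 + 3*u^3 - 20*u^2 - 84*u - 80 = (u + 4)*(u^3 - u^2 - 16*u - 20) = (u - 5)*(u + 4)*(u^2 + 4*u + 4) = (u - 5)*(u + 2)*(u + 4)*(u + 2)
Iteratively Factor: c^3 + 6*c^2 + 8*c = (c + 2)*(c^2 + 4*c) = (c + 2)*(c + 4)*(c)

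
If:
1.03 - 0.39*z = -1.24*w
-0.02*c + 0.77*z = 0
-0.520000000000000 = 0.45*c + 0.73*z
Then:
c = -1.11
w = -0.84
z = -0.03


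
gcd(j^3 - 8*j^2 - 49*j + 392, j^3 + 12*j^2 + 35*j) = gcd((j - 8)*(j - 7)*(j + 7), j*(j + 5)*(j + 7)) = j + 7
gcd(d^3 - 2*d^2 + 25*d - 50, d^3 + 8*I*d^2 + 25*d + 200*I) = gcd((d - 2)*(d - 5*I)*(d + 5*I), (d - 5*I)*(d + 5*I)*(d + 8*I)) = d^2 + 25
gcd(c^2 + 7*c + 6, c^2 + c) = c + 1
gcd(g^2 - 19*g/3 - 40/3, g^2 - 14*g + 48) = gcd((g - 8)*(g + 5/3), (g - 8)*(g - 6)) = g - 8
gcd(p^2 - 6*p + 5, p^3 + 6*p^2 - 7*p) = p - 1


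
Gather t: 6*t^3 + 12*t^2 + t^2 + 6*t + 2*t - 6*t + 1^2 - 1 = 6*t^3 + 13*t^2 + 2*t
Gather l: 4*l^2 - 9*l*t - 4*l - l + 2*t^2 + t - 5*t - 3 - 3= 4*l^2 + l*(-9*t - 5) + 2*t^2 - 4*t - 6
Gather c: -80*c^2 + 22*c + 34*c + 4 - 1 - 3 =-80*c^2 + 56*c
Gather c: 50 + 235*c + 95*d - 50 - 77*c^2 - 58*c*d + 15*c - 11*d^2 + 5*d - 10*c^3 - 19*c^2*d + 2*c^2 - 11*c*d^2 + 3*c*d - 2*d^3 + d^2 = -10*c^3 + c^2*(-19*d - 75) + c*(-11*d^2 - 55*d + 250) - 2*d^3 - 10*d^2 + 100*d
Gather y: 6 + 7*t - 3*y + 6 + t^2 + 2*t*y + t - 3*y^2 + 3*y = t^2 + 2*t*y + 8*t - 3*y^2 + 12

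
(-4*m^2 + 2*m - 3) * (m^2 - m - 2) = -4*m^4 + 6*m^3 + 3*m^2 - m + 6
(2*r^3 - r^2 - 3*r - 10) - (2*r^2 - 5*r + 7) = 2*r^3 - 3*r^2 + 2*r - 17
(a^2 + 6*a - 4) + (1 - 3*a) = a^2 + 3*a - 3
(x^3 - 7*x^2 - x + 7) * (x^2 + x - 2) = x^5 - 6*x^4 - 10*x^3 + 20*x^2 + 9*x - 14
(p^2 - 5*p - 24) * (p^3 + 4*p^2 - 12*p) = p^5 - p^4 - 56*p^3 - 36*p^2 + 288*p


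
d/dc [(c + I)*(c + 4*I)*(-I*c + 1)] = -3*I*c^2 + 12*c + 9*I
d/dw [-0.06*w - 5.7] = -0.0600000000000000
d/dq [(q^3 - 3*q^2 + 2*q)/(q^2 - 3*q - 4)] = (q^4 - 6*q^3 - 5*q^2 + 24*q - 8)/(q^4 - 6*q^3 + q^2 + 24*q + 16)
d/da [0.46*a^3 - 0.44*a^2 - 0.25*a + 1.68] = 1.38*a^2 - 0.88*a - 0.25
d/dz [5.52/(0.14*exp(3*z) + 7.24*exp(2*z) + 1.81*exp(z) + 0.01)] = (-2.3184*exp(2*z) - 79.9296*exp(z) - 9.9912)*exp(z)/(0.14*exp(3*z) + 7.24*exp(2*z) + 1.81*exp(z) + 0.01)^2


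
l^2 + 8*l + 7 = (l + 1)*(l + 7)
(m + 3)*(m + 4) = m^2 + 7*m + 12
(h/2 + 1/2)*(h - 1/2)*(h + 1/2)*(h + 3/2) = h^4/2 + 5*h^3/4 + 5*h^2/8 - 5*h/16 - 3/16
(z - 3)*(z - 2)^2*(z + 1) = z^4 - 6*z^3 + 9*z^2 + 4*z - 12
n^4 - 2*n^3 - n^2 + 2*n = n*(n - 2)*(n - 1)*(n + 1)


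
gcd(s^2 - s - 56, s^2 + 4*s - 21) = s + 7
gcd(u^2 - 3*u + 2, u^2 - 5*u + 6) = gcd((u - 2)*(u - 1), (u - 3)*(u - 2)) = u - 2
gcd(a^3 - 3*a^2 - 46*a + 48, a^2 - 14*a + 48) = a - 8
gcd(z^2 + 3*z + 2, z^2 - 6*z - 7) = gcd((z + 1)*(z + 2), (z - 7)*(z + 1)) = z + 1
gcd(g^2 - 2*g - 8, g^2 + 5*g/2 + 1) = g + 2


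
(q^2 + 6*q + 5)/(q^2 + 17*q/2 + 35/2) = 2*(q + 1)/(2*q + 7)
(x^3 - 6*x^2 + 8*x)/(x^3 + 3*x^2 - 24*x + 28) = x*(x - 4)/(x^2 + 5*x - 14)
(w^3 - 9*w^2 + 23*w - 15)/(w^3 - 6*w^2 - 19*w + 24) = (w^2 - 8*w + 15)/(w^2 - 5*w - 24)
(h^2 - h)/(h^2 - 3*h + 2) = h/(h - 2)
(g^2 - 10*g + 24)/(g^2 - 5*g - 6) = (g - 4)/(g + 1)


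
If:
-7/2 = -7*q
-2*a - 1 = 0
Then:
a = -1/2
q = 1/2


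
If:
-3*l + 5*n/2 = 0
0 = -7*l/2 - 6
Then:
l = -12/7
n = -72/35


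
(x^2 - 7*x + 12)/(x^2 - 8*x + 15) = (x - 4)/(x - 5)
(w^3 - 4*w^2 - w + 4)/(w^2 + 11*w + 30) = (w^3 - 4*w^2 - w + 4)/(w^2 + 11*w + 30)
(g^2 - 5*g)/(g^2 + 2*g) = (g - 5)/(g + 2)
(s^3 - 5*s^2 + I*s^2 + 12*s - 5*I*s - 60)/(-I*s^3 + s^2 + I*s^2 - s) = (-s^3 + 5*s^2 - I*s^2 - 12*s + 5*I*s + 60)/(s*(I*s^2 - s - I*s + 1))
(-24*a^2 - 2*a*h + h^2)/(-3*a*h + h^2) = (24*a^2 + 2*a*h - h^2)/(h*(3*a - h))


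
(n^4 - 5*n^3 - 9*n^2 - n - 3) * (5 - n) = -n^5 + 10*n^4 - 16*n^3 - 44*n^2 - 2*n - 15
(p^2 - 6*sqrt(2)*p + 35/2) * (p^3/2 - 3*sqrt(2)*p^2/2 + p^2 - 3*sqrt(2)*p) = p^5/2 - 9*sqrt(2)*p^4/2 + p^4 - 9*sqrt(2)*p^3 + 107*p^3/4 - 105*sqrt(2)*p^2/4 + 107*p^2/2 - 105*sqrt(2)*p/2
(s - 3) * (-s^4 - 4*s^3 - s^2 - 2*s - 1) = -s^5 - s^4 + 11*s^3 + s^2 + 5*s + 3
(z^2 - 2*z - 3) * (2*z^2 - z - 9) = 2*z^4 - 5*z^3 - 13*z^2 + 21*z + 27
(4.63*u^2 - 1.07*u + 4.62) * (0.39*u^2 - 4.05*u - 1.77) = 1.8057*u^4 - 19.1688*u^3 - 2.0598*u^2 - 16.8171*u - 8.1774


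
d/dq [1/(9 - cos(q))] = -sin(q)/(cos(q) - 9)^2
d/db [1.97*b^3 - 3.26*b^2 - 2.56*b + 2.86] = 5.91*b^2 - 6.52*b - 2.56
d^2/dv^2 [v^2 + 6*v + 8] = 2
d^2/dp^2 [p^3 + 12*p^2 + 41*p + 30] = 6*p + 24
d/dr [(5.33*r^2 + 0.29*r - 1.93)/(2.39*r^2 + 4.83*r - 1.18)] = (25.0508*r^2 - 3.3534*r + 8.9797)/(5.7121*r^4 + 23.0874*r^3 + 17.6885*r^2 - 11.3988*r + 1.3924)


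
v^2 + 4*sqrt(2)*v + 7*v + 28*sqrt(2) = (v + 7)*(v + 4*sqrt(2))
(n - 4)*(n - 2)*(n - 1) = n^3 - 7*n^2 + 14*n - 8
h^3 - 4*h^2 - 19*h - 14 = (h - 7)*(h + 1)*(h + 2)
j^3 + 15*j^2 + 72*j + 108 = (j + 3)*(j + 6)^2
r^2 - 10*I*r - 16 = (r - 8*I)*(r - 2*I)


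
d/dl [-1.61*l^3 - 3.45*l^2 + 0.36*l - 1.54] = -4.83*l^2 - 6.9*l + 0.36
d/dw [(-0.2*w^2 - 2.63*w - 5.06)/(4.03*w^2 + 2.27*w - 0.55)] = (10.1449*w^2 + 41.0036*w + 12.9327)/(16.2409*w^4 + 18.2962*w^3 + 0.719899999999999*w^2 - 2.497*w + 0.3025)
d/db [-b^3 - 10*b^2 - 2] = b*(-3*b - 20)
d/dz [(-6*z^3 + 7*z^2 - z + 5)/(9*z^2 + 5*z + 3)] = 2*(-27*z^4 - 30*z^3 - 5*z^2 - 24*z - 14)/(81*z^4 + 90*z^3 + 79*z^2 + 30*z + 9)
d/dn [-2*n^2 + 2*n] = 2 - 4*n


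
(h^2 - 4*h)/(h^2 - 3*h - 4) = h/(h + 1)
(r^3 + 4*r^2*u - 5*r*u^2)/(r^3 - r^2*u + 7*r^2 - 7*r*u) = (r + 5*u)/(r + 7)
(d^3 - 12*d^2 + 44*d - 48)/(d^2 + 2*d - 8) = (d^2 - 10*d + 24)/(d + 4)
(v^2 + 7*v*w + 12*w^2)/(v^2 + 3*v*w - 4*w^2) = (v + 3*w)/(v - w)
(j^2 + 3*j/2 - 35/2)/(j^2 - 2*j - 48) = (-2*j^2 - 3*j + 35)/(2*(-j^2 + 2*j + 48))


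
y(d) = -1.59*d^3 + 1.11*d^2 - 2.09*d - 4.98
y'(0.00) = -2.09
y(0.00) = -4.98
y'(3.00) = -38.36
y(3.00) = -44.19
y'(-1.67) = -19.10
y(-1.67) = 9.01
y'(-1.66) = -18.92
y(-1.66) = 8.82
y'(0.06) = -1.97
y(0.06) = -5.10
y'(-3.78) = -78.64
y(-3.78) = 104.66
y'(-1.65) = -18.74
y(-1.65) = 8.63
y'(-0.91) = -8.06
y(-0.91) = -0.96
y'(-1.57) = -17.33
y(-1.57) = 7.19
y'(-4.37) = -102.88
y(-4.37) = 158.04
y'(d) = -4.77*d^2 + 2.22*d - 2.09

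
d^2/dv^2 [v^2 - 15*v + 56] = 2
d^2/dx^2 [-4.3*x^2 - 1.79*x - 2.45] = -8.60000000000000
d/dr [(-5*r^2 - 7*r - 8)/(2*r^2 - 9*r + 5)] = (59*r^2 - 18*r - 107)/(4*r^4 - 36*r^3 + 101*r^2 - 90*r + 25)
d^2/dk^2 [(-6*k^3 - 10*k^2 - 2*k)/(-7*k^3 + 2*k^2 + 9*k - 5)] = 4*(287*k^6 + 714*k^5 + 273*k^4 - 975*k^3 - 465*k^2 + 255*k + 170)/(343*k^9 - 294*k^8 - 1239*k^7 + 1483*k^6 + 1173*k^5 - 2316*k^4 + 336*k^3 + 1065*k^2 - 675*k + 125)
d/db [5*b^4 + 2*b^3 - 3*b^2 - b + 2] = 20*b^3 + 6*b^2 - 6*b - 1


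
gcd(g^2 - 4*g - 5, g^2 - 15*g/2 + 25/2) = g - 5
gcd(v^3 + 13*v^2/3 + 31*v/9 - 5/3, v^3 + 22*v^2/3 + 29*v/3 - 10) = v + 3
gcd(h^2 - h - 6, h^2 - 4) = h + 2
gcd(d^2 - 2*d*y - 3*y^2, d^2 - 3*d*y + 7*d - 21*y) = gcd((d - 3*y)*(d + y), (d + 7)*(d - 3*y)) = -d + 3*y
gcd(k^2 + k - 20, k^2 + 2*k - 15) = k + 5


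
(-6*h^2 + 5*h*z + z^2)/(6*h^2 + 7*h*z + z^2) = (-h + z)/(h + z)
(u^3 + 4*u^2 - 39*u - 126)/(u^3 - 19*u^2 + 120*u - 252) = (u^2 + 10*u + 21)/(u^2 - 13*u + 42)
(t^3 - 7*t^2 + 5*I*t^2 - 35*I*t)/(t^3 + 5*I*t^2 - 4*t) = (t^2 + t*(-7 + 5*I) - 35*I)/(t^2 + 5*I*t - 4)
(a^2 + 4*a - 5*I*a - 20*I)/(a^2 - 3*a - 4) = (a^2 + a*(4 - 5*I) - 20*I)/(a^2 - 3*a - 4)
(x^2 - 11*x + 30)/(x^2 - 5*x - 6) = (x - 5)/(x + 1)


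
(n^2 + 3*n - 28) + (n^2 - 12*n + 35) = 2*n^2 - 9*n + 7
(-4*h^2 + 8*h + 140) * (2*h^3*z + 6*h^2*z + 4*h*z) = -8*h^5*z - 8*h^4*z + 312*h^3*z + 872*h^2*z + 560*h*z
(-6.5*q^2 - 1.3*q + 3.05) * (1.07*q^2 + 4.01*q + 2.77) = -6.955*q^4 - 27.456*q^3 - 19.9545*q^2 + 8.6295*q + 8.4485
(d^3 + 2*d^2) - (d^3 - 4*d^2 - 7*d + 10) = 6*d^2 + 7*d - 10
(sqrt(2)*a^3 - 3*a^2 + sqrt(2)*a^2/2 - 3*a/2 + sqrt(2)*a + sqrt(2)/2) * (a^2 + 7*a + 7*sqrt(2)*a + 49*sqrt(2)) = sqrt(2)*a^5 + 15*sqrt(2)*a^4/2 + 11*a^4 - 33*sqrt(2)*a^3/2 + 165*a^3/2 - 150*sqrt(2)*a^2 + 105*a^2/2 - 70*sqrt(2)*a + 105*a + 49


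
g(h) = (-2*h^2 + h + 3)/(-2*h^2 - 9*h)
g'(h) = (1 - 4*h)/(-2*h^2 - 9*h) + (4*h + 9)*(-2*h^2 + h + 3)/(-2*h^2 - 9*h)^2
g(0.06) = -5.58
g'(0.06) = 92.82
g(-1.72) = -0.48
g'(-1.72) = 0.72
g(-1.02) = -0.01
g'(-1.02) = 0.71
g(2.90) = 0.25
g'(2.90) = 0.12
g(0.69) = -0.38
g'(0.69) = 0.87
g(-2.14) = -0.82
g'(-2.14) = 0.91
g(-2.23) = -0.91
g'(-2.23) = 0.97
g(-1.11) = -0.08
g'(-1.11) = 0.68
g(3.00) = 0.27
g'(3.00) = 0.12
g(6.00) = 0.50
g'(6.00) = 0.05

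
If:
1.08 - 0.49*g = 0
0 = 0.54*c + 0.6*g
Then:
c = -2.45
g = 2.20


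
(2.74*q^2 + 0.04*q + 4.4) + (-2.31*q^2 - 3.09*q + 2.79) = 0.43*q^2 - 3.05*q + 7.19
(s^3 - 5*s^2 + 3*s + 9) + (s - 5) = s^3 - 5*s^2 + 4*s + 4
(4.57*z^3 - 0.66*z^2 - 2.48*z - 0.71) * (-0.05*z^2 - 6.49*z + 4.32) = -0.2285*z^5 - 29.6263*z^4 + 24.1498*z^3 + 13.2795*z^2 - 6.1057*z - 3.0672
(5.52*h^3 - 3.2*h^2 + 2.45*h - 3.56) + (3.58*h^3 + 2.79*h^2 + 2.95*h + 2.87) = 9.1*h^3 - 0.41*h^2 + 5.4*h - 0.69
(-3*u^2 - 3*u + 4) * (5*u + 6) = -15*u^3 - 33*u^2 + 2*u + 24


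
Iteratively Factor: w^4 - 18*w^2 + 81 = (w + 3)*(w^3 - 3*w^2 - 9*w + 27) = (w - 3)*(w + 3)*(w^2 - 9) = (w - 3)*(w + 3)^2*(w - 3)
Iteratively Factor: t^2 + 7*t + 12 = (t + 3)*(t + 4)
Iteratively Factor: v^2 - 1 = (v + 1)*(v - 1)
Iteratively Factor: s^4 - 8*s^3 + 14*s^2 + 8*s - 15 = (s - 3)*(s^3 - 5*s^2 - s + 5) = (s - 5)*(s - 3)*(s^2 - 1) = (s - 5)*(s - 3)*(s + 1)*(s - 1)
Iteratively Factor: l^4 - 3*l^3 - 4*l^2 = (l - 4)*(l^3 + l^2) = (l - 4)*(l + 1)*(l^2) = l*(l - 4)*(l + 1)*(l)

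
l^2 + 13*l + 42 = (l + 6)*(l + 7)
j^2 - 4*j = j*(j - 4)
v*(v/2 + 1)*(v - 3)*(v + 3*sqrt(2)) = v^4/2 - v^3/2 + 3*sqrt(2)*v^3/2 - 3*v^2 - 3*sqrt(2)*v^2/2 - 9*sqrt(2)*v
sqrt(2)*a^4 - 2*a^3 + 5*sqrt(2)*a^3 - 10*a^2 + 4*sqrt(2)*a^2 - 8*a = a*(a + 4)*(a - sqrt(2))*(sqrt(2)*a + sqrt(2))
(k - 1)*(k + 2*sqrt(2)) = k^2 - k + 2*sqrt(2)*k - 2*sqrt(2)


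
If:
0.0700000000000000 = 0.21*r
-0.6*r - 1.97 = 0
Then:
No Solution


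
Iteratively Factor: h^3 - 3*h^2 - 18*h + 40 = (h + 4)*(h^2 - 7*h + 10) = (h - 5)*(h + 4)*(h - 2)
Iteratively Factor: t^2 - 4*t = (t - 4)*(t)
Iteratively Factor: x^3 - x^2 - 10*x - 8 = (x + 2)*(x^2 - 3*x - 4) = (x - 4)*(x + 2)*(x + 1)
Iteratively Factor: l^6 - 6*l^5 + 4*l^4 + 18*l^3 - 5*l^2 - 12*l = (l + 1)*(l^5 - 7*l^4 + 11*l^3 + 7*l^2 - 12*l) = (l + 1)^2*(l^4 - 8*l^3 + 19*l^2 - 12*l) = (l - 3)*(l + 1)^2*(l^3 - 5*l^2 + 4*l) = (l - 4)*(l - 3)*(l + 1)^2*(l^2 - l) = (l - 4)*(l - 3)*(l - 1)*(l + 1)^2*(l)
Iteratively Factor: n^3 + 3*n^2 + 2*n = (n)*(n^2 + 3*n + 2) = n*(n + 2)*(n + 1)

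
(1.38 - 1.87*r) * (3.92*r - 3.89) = -7.3304*r^2 + 12.6839*r - 5.3682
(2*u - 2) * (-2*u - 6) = -4*u^2 - 8*u + 12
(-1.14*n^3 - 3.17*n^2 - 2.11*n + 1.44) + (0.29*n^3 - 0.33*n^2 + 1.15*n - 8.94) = -0.85*n^3 - 3.5*n^2 - 0.96*n - 7.5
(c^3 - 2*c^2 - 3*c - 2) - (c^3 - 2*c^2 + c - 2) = -4*c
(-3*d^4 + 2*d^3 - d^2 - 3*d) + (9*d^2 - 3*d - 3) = -3*d^4 + 2*d^3 + 8*d^2 - 6*d - 3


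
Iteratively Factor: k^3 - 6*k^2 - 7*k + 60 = (k - 4)*(k^2 - 2*k - 15) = (k - 5)*(k - 4)*(k + 3)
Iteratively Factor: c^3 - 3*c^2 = (c - 3)*(c^2) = c*(c - 3)*(c)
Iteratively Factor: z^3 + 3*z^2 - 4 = (z - 1)*(z^2 + 4*z + 4) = (z - 1)*(z + 2)*(z + 2)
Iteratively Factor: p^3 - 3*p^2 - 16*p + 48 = (p - 3)*(p^2 - 16) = (p - 3)*(p + 4)*(p - 4)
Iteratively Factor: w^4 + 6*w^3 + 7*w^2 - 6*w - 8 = (w + 2)*(w^3 + 4*w^2 - w - 4) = (w - 1)*(w + 2)*(w^2 + 5*w + 4) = (w - 1)*(w + 1)*(w + 2)*(w + 4)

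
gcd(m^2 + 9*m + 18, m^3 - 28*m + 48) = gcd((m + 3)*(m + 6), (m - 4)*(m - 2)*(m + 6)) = m + 6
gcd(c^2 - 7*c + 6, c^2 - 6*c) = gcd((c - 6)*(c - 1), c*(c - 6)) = c - 6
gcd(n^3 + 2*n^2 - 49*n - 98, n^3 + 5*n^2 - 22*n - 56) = n^2 + 9*n + 14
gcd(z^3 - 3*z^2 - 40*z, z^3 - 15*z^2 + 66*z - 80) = z - 8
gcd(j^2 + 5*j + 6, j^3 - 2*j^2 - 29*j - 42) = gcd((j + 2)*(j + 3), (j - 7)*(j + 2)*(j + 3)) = j^2 + 5*j + 6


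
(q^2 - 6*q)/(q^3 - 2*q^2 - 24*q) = 1/(q + 4)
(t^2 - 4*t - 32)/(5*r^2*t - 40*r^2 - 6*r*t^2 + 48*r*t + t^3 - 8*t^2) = (t + 4)/(5*r^2 - 6*r*t + t^2)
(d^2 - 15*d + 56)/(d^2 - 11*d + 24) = (d - 7)/(d - 3)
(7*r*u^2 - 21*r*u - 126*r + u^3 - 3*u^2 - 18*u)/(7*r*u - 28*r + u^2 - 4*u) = (u^2 - 3*u - 18)/(u - 4)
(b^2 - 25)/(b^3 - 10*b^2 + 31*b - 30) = (b + 5)/(b^2 - 5*b + 6)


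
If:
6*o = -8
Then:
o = -4/3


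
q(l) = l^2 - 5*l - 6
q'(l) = 2*l - 5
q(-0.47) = -3.43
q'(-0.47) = -5.94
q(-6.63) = 71.11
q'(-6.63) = -18.26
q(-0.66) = -2.26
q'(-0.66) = -6.32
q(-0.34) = -4.18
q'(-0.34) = -5.68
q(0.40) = -7.84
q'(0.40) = -4.20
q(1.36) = -10.95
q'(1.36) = -2.28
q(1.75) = -11.69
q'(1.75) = -1.50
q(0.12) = -6.59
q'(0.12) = -4.76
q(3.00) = -12.00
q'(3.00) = 1.00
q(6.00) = 0.00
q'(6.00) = 7.00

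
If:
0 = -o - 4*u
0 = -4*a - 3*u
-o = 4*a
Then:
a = 0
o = 0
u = 0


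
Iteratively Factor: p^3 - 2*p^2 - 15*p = (p + 3)*(p^2 - 5*p) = (p - 5)*(p + 3)*(p)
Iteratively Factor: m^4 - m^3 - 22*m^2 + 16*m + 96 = (m - 4)*(m^3 + 3*m^2 - 10*m - 24) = (m - 4)*(m - 3)*(m^2 + 6*m + 8) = (m - 4)*(m - 3)*(m + 2)*(m + 4)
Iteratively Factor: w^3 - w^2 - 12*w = (w + 3)*(w^2 - 4*w) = (w - 4)*(w + 3)*(w)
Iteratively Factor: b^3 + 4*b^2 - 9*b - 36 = (b - 3)*(b^2 + 7*b + 12) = (b - 3)*(b + 4)*(b + 3)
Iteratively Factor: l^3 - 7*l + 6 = (l - 2)*(l^2 + 2*l - 3) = (l - 2)*(l - 1)*(l + 3)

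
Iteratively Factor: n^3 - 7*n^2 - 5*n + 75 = (n + 3)*(n^2 - 10*n + 25) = (n - 5)*(n + 3)*(n - 5)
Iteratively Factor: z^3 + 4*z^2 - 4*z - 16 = (z + 2)*(z^2 + 2*z - 8) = (z - 2)*(z + 2)*(z + 4)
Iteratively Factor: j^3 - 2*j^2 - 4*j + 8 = (j - 2)*(j^2 - 4) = (j - 2)*(j + 2)*(j - 2)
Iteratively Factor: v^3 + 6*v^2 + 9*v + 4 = (v + 1)*(v^2 + 5*v + 4) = (v + 1)*(v + 4)*(v + 1)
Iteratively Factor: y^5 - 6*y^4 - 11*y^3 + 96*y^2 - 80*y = (y - 1)*(y^4 - 5*y^3 - 16*y^2 + 80*y) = (y - 5)*(y - 1)*(y^3 - 16*y) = y*(y - 5)*(y - 1)*(y^2 - 16) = y*(y - 5)*(y - 1)*(y + 4)*(y - 4)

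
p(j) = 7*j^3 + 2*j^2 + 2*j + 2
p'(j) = 21*j^2 + 4*j + 2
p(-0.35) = 1.24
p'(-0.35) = 3.17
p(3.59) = 358.83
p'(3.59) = 287.01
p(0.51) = 4.47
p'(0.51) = 9.50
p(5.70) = 1374.73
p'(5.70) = 707.09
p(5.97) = 1574.66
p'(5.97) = 774.34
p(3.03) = 221.15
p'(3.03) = 206.92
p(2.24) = 95.19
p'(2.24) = 116.33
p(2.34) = 107.32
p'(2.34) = 126.35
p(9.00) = 5285.00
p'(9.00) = 1739.00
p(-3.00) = -175.00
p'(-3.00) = 179.00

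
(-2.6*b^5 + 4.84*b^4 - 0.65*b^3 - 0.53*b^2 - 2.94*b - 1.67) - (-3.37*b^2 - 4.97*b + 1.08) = -2.6*b^5 + 4.84*b^4 - 0.65*b^3 + 2.84*b^2 + 2.03*b - 2.75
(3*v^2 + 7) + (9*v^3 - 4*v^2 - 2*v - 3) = 9*v^3 - v^2 - 2*v + 4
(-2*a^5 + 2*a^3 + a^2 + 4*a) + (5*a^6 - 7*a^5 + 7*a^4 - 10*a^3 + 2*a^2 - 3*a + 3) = 5*a^6 - 9*a^5 + 7*a^4 - 8*a^3 + 3*a^2 + a + 3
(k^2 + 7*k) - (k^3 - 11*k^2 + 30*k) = -k^3 + 12*k^2 - 23*k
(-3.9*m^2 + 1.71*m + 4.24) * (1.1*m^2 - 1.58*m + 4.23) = -4.29*m^4 + 8.043*m^3 - 14.5348*m^2 + 0.5341*m + 17.9352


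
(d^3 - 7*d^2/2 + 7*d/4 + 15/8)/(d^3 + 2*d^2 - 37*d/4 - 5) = (d - 3/2)/(d + 4)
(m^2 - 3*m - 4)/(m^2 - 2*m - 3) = (m - 4)/(m - 3)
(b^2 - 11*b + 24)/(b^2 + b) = (b^2 - 11*b + 24)/(b*(b + 1))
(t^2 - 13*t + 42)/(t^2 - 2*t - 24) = (t - 7)/(t + 4)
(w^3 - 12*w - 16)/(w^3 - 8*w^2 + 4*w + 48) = (w + 2)/(w - 6)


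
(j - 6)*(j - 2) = j^2 - 8*j + 12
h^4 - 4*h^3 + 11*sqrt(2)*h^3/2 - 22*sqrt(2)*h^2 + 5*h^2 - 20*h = h*(h - 4)*(h + sqrt(2)/2)*(h + 5*sqrt(2))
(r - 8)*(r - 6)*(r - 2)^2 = r^4 - 18*r^3 + 108*r^2 - 248*r + 192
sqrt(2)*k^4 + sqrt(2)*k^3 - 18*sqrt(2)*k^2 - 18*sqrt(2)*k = k*(k - 3*sqrt(2))*(k + 3*sqrt(2))*(sqrt(2)*k + sqrt(2))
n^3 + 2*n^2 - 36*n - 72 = (n - 6)*(n + 2)*(n + 6)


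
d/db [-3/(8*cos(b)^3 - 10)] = -18*sin(b)*cos(b)^2/(4*cos(b)^3 - 5)^2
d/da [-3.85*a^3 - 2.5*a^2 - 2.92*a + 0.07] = -11.55*a^2 - 5.0*a - 2.92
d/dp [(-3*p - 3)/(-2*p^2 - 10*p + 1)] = 3*(2*p^2 + 10*p - 2*(p + 1)*(2*p + 5) - 1)/(2*p^2 + 10*p - 1)^2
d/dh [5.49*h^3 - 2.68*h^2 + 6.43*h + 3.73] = 16.47*h^2 - 5.36*h + 6.43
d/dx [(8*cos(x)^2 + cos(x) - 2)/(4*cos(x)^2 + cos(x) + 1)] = (4*sin(x)^2 - 32*cos(x) - 7)*sin(x)/(-4*sin(x)^2 + cos(x) + 5)^2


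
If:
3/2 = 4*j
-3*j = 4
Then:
No Solution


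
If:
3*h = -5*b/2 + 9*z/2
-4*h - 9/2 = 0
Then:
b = 9*z/5 + 27/20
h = -9/8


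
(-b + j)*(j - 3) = -b*j + 3*b + j^2 - 3*j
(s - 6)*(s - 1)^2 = s^3 - 8*s^2 + 13*s - 6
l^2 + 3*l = l*(l + 3)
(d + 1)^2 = d^2 + 2*d + 1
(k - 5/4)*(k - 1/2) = k^2 - 7*k/4 + 5/8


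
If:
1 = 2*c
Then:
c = 1/2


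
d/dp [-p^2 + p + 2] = 1 - 2*p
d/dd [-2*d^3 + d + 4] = 1 - 6*d^2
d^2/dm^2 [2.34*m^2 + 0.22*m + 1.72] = 4.68000000000000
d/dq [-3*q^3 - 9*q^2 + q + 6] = -9*q^2 - 18*q + 1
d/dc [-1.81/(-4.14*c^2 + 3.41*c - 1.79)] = (6.1721 - 14.9868*c)/(4.14*c^2 - 3.41*c + 1.79)^2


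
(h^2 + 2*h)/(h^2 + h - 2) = h/(h - 1)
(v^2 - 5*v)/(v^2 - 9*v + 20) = v/(v - 4)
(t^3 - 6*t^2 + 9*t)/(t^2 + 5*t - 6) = t*(t^2 - 6*t + 9)/(t^2 + 5*t - 6)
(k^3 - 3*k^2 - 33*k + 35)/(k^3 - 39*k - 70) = (k - 1)/(k + 2)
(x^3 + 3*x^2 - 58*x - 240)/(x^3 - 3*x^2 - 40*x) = (x + 6)/x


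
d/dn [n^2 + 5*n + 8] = 2*n + 5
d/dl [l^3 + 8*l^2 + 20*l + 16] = 3*l^2 + 16*l + 20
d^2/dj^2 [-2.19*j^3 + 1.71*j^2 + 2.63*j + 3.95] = 3.42 - 13.14*j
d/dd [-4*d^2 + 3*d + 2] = 3 - 8*d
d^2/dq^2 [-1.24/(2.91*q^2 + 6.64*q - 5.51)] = (21.000888*q^2 + 47.919552*q - 1.24*(5.82*q + 6.64)*(11.64*q + 13.28) - 39.764568)/(2.91*q^2 + 6.64*q - 5.51)^3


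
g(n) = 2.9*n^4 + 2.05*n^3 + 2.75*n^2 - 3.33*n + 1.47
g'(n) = 11.6*n^3 + 6.15*n^2 + 5.5*n - 3.33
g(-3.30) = 312.65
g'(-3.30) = -371.38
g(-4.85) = 1453.03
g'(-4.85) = -1208.72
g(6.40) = 5495.59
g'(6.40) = 3324.64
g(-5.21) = 1940.28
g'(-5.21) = -1505.53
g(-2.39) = 91.77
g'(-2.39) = -139.71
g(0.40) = 0.78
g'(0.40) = 0.60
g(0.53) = 1.01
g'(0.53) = 3.04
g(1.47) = 22.57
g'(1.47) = 54.89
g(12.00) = 64034.31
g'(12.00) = 20993.07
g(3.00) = 306.48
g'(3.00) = 381.72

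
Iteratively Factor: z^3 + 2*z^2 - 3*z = (z + 3)*(z^2 - z) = (z - 1)*(z + 3)*(z)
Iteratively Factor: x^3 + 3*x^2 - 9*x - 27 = (x + 3)*(x^2 - 9) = (x + 3)^2*(x - 3)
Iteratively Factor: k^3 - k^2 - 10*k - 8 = (k + 2)*(k^2 - 3*k - 4) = (k - 4)*(k + 2)*(k + 1)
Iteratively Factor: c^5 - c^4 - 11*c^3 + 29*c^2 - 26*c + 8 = (c - 1)*(c^4 - 11*c^2 + 18*c - 8) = (c - 2)*(c - 1)*(c^3 + 2*c^2 - 7*c + 4) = (c - 2)*(c - 1)^2*(c^2 + 3*c - 4) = (c - 2)*(c - 1)^2*(c + 4)*(c - 1)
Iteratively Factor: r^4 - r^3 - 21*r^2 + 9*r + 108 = (r - 3)*(r^3 + 2*r^2 - 15*r - 36) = (r - 3)*(r + 3)*(r^2 - r - 12) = (r - 3)*(r + 3)^2*(r - 4)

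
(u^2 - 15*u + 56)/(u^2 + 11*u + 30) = (u^2 - 15*u + 56)/(u^2 + 11*u + 30)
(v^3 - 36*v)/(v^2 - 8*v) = (v^2 - 36)/(v - 8)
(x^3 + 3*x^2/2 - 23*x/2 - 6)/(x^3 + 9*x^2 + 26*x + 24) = (2*x^2 - 5*x - 3)/(2*(x^2 + 5*x + 6))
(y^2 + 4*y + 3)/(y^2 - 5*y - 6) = (y + 3)/(y - 6)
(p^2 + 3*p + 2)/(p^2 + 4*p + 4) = (p + 1)/(p + 2)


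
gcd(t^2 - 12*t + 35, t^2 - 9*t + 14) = t - 7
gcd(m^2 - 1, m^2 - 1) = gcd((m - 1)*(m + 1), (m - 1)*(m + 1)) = m^2 - 1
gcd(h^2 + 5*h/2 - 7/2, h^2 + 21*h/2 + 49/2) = h + 7/2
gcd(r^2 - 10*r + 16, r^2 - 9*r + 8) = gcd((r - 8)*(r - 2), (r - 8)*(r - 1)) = r - 8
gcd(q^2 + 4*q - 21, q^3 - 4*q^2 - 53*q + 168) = q^2 + 4*q - 21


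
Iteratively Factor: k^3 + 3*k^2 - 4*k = (k - 1)*(k^2 + 4*k) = k*(k - 1)*(k + 4)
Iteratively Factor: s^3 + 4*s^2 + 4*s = (s + 2)*(s^2 + 2*s) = (s + 2)^2*(s)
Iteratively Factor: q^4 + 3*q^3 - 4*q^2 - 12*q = (q - 2)*(q^3 + 5*q^2 + 6*q) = q*(q - 2)*(q^2 + 5*q + 6) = q*(q - 2)*(q + 3)*(q + 2)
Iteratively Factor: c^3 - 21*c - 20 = (c - 5)*(c^2 + 5*c + 4) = (c - 5)*(c + 1)*(c + 4)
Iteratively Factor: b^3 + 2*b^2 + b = (b + 1)*(b^2 + b) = b*(b + 1)*(b + 1)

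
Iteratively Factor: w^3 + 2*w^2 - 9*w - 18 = (w + 2)*(w^2 - 9) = (w + 2)*(w + 3)*(w - 3)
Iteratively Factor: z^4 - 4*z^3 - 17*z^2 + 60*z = (z - 3)*(z^3 - z^2 - 20*z) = z*(z - 3)*(z^2 - z - 20) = z*(z - 5)*(z - 3)*(z + 4)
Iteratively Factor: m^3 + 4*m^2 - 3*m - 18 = (m + 3)*(m^2 + m - 6) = (m - 2)*(m + 3)*(m + 3)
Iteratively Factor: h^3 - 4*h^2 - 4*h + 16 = (h + 2)*(h^2 - 6*h + 8) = (h - 2)*(h + 2)*(h - 4)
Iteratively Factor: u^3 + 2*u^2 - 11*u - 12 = (u - 3)*(u^2 + 5*u + 4) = (u - 3)*(u + 4)*(u + 1)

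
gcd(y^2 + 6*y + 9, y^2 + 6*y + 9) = y^2 + 6*y + 9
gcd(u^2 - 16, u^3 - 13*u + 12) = u + 4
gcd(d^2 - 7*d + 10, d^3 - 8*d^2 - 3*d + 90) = d - 5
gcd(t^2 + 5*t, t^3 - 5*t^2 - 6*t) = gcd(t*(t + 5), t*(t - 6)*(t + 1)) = t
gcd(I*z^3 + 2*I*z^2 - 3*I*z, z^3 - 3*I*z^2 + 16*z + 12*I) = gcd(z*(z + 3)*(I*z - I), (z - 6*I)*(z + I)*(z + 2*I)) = 1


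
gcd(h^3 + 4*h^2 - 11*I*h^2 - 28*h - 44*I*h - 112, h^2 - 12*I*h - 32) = h - 4*I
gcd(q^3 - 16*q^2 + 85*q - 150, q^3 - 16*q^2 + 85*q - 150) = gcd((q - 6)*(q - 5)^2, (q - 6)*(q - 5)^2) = q^3 - 16*q^2 + 85*q - 150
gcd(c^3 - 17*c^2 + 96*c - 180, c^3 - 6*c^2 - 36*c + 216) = c^2 - 12*c + 36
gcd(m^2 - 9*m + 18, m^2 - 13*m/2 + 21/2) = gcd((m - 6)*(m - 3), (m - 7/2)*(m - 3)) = m - 3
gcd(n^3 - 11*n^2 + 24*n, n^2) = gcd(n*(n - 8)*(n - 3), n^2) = n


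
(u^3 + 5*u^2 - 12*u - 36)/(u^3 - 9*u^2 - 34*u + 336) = (u^2 - u - 6)/(u^2 - 15*u + 56)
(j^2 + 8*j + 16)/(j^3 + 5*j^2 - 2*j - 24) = (j + 4)/(j^2 + j - 6)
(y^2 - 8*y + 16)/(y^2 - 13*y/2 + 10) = 2*(y - 4)/(2*y - 5)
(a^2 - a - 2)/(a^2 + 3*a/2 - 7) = 2*(a + 1)/(2*a + 7)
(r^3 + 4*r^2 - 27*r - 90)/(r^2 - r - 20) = (r^2 + 9*r + 18)/(r + 4)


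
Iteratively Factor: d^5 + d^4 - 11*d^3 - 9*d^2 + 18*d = (d + 2)*(d^4 - d^3 - 9*d^2 + 9*d) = (d + 2)*(d + 3)*(d^3 - 4*d^2 + 3*d) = (d - 1)*(d + 2)*(d + 3)*(d^2 - 3*d) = d*(d - 1)*(d + 2)*(d + 3)*(d - 3)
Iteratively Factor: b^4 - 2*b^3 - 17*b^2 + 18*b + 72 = (b + 3)*(b^3 - 5*b^2 - 2*b + 24) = (b - 4)*(b + 3)*(b^2 - b - 6) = (b - 4)*(b + 2)*(b + 3)*(b - 3)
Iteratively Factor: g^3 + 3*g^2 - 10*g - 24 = (g + 4)*(g^2 - g - 6) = (g - 3)*(g + 4)*(g + 2)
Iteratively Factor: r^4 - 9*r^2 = (r)*(r^3 - 9*r) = r*(r - 3)*(r^2 + 3*r) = r*(r - 3)*(r + 3)*(r)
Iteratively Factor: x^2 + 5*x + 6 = (x + 2)*(x + 3)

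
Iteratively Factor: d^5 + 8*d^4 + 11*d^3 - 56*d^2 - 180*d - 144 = (d - 3)*(d^4 + 11*d^3 + 44*d^2 + 76*d + 48) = (d - 3)*(d + 4)*(d^3 + 7*d^2 + 16*d + 12) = (d - 3)*(d + 2)*(d + 4)*(d^2 + 5*d + 6) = (d - 3)*(d + 2)^2*(d + 4)*(d + 3)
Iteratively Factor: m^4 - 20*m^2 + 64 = (m - 2)*(m^3 + 2*m^2 - 16*m - 32) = (m - 2)*(m + 2)*(m^2 - 16) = (m - 2)*(m + 2)*(m + 4)*(m - 4)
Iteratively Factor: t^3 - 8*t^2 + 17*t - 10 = (t - 1)*(t^2 - 7*t + 10) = (t - 5)*(t - 1)*(t - 2)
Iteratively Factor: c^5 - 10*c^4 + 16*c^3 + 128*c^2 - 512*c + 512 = (c + 4)*(c^4 - 14*c^3 + 72*c^2 - 160*c + 128) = (c - 2)*(c + 4)*(c^3 - 12*c^2 + 48*c - 64) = (c - 4)*(c - 2)*(c + 4)*(c^2 - 8*c + 16) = (c - 4)^2*(c - 2)*(c + 4)*(c - 4)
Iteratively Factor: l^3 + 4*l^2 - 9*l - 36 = (l + 3)*(l^2 + l - 12) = (l + 3)*(l + 4)*(l - 3)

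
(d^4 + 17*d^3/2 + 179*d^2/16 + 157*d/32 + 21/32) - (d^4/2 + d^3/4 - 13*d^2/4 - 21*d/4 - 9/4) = d^4/2 + 33*d^3/4 + 231*d^2/16 + 325*d/32 + 93/32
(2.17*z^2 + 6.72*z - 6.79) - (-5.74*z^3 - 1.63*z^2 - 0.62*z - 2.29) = 5.74*z^3 + 3.8*z^2 + 7.34*z - 4.5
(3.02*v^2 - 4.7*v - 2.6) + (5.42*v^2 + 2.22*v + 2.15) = 8.44*v^2 - 2.48*v - 0.45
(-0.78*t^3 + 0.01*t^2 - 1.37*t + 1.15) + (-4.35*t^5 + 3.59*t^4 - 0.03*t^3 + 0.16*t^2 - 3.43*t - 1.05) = -4.35*t^5 + 3.59*t^4 - 0.81*t^3 + 0.17*t^2 - 4.8*t + 0.0999999999999999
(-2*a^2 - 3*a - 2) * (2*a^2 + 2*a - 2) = -4*a^4 - 10*a^3 - 6*a^2 + 2*a + 4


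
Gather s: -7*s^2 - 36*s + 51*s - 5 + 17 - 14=-7*s^2 + 15*s - 2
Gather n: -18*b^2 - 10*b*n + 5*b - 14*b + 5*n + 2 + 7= -18*b^2 - 9*b + n*(5 - 10*b) + 9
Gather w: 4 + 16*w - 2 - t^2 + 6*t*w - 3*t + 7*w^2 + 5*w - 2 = -t^2 - 3*t + 7*w^2 + w*(6*t + 21)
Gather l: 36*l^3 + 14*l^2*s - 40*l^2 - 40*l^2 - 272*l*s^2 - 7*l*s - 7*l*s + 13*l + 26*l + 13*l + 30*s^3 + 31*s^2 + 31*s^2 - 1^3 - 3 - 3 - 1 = 36*l^3 + l^2*(14*s - 80) + l*(-272*s^2 - 14*s + 52) + 30*s^3 + 62*s^2 - 8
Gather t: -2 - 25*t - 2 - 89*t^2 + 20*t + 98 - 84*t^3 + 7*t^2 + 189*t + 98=-84*t^3 - 82*t^2 + 184*t + 192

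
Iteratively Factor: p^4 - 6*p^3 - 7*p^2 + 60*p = (p + 3)*(p^3 - 9*p^2 + 20*p) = (p - 4)*(p + 3)*(p^2 - 5*p) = p*(p - 4)*(p + 3)*(p - 5)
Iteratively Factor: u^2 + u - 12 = (u - 3)*(u + 4)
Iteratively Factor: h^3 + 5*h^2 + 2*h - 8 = (h + 4)*(h^2 + h - 2) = (h + 2)*(h + 4)*(h - 1)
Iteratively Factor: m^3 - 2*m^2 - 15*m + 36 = (m - 3)*(m^2 + m - 12) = (m - 3)*(m + 4)*(m - 3)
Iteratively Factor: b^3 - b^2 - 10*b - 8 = (b - 4)*(b^2 + 3*b + 2) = (b - 4)*(b + 2)*(b + 1)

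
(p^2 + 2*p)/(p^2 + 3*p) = (p + 2)/(p + 3)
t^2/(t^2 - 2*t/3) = 3*t/(3*t - 2)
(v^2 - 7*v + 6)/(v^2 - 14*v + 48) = (v - 1)/(v - 8)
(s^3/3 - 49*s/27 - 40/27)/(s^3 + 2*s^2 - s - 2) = (s^2/3 - s/3 - 40/27)/(s^2 + s - 2)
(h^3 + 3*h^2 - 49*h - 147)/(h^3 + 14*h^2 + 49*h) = (h^2 - 4*h - 21)/(h*(h + 7))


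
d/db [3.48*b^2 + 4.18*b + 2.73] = 6.96*b + 4.18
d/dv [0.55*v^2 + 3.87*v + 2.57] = 1.1*v + 3.87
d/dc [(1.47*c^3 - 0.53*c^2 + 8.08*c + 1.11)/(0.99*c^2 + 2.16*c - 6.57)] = (1.4553*c^4 + 6.3504*c^3 - 38.1177*c^2 + 4.7664*c - 55.4832)/(0.9801*c^4 + 4.2768*c^3 - 8.343*c^2 - 28.3824*c + 43.1649)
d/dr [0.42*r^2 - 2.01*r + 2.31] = 0.84*r - 2.01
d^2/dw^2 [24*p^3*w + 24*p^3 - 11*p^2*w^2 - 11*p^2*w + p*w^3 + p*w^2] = 2*p*(-11*p + 3*w + 1)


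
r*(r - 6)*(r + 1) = r^3 - 5*r^2 - 6*r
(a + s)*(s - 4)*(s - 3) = a*s^2 - 7*a*s + 12*a + s^3 - 7*s^2 + 12*s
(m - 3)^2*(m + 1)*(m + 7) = m^4 + 2*m^3 - 32*m^2 + 30*m + 63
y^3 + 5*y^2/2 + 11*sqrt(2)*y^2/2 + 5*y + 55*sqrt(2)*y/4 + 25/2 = (y + 5/2)*(y + sqrt(2)/2)*(y + 5*sqrt(2))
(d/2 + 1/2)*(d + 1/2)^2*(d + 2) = d^4/2 + 2*d^3 + 21*d^2/8 + 11*d/8 + 1/4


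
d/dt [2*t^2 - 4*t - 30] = 4*t - 4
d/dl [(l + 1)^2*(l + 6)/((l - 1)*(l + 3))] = (l^4 + 4*l^3 - 6*l^2 - 60*l - 51)/(l^4 + 4*l^3 - 2*l^2 - 12*l + 9)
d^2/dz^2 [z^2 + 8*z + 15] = 2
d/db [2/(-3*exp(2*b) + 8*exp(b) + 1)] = (12*exp(b) - 16)*exp(b)/(-3*exp(2*b) + 8*exp(b) + 1)^2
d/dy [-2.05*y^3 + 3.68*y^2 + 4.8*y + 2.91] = -6.15*y^2 + 7.36*y + 4.8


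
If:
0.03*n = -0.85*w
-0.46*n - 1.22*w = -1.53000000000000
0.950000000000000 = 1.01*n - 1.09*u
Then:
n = 3.67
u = 2.53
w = -0.13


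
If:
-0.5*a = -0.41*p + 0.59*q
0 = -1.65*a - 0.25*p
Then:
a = -0.184029943855271*q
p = 1.21459762944479*q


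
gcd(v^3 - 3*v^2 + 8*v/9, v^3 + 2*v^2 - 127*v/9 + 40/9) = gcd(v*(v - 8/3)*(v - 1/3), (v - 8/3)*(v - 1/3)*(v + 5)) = v^2 - 3*v + 8/9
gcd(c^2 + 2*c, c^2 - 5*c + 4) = 1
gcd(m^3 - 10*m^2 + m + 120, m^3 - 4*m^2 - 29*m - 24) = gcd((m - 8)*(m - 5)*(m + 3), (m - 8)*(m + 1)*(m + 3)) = m^2 - 5*m - 24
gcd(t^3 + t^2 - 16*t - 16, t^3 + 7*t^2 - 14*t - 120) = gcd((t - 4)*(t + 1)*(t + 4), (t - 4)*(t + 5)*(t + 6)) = t - 4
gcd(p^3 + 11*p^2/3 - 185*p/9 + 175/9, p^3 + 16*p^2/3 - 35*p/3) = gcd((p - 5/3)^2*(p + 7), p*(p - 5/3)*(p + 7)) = p^2 + 16*p/3 - 35/3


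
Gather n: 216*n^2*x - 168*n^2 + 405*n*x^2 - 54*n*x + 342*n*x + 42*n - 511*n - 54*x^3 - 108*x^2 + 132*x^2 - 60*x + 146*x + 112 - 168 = n^2*(216*x - 168) + n*(405*x^2 + 288*x - 469) - 54*x^3 + 24*x^2 + 86*x - 56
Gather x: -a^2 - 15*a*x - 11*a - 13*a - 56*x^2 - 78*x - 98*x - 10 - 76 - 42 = -a^2 - 24*a - 56*x^2 + x*(-15*a - 176) - 128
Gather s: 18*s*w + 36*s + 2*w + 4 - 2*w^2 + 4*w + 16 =s*(18*w + 36) - 2*w^2 + 6*w + 20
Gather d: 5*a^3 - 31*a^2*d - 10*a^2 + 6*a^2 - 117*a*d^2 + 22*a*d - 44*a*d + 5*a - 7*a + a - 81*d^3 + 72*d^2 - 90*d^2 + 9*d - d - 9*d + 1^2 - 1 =5*a^3 - 4*a^2 - a - 81*d^3 + d^2*(-117*a - 18) + d*(-31*a^2 - 22*a - 1)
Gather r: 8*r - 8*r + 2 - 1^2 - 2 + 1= 0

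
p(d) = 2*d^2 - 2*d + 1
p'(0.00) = -2.00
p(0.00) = 1.00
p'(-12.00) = -50.00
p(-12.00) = 313.00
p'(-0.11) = -2.44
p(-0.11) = 1.24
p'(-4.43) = -19.72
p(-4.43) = 49.11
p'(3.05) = 10.20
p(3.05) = 13.50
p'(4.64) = 16.56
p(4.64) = 34.78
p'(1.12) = 2.48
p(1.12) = 1.27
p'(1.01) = 2.04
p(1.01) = 1.02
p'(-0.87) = -5.48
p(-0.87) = 4.25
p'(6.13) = 22.52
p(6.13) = 63.89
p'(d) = 4*d - 2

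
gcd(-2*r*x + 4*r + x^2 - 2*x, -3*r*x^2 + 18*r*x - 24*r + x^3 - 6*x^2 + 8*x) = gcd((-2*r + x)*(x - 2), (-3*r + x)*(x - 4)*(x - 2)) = x - 2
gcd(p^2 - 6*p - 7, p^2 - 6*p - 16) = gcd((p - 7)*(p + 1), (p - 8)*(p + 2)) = 1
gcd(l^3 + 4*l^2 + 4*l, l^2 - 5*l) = l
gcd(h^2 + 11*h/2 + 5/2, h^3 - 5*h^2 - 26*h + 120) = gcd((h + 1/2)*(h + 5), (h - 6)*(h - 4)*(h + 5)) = h + 5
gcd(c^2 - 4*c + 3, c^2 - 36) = 1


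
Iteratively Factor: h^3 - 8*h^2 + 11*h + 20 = (h + 1)*(h^2 - 9*h + 20) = (h - 5)*(h + 1)*(h - 4)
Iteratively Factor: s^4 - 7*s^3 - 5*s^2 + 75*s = (s - 5)*(s^3 - 2*s^2 - 15*s) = (s - 5)*(s + 3)*(s^2 - 5*s) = (s - 5)^2*(s + 3)*(s)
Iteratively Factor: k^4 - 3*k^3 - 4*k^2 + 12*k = (k)*(k^3 - 3*k^2 - 4*k + 12) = k*(k - 3)*(k^2 - 4) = k*(k - 3)*(k + 2)*(k - 2)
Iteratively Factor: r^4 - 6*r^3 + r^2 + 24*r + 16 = (r - 4)*(r^3 - 2*r^2 - 7*r - 4) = (r - 4)*(r + 1)*(r^2 - 3*r - 4) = (r - 4)^2*(r + 1)*(r + 1)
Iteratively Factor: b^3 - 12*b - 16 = (b + 2)*(b^2 - 2*b - 8) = (b + 2)^2*(b - 4)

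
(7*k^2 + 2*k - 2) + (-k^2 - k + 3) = 6*k^2 + k + 1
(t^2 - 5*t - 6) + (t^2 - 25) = 2*t^2 - 5*t - 31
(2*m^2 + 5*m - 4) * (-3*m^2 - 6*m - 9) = -6*m^4 - 27*m^3 - 36*m^2 - 21*m + 36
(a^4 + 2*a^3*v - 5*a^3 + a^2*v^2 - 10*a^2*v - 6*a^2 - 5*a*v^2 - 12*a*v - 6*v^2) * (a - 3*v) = a^5 - a^4*v - 5*a^4 - 5*a^3*v^2 + 5*a^3*v - 6*a^3 - 3*a^2*v^3 + 25*a^2*v^2 + 6*a^2*v + 15*a*v^3 + 30*a*v^2 + 18*v^3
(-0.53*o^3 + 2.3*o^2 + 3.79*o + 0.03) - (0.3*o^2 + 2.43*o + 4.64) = -0.53*o^3 + 2.0*o^2 + 1.36*o - 4.61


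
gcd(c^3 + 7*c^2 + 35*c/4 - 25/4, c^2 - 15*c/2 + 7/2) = c - 1/2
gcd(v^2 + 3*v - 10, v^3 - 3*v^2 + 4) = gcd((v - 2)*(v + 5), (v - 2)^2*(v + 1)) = v - 2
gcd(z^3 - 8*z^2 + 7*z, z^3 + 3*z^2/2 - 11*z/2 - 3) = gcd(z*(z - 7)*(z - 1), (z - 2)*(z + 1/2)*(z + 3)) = 1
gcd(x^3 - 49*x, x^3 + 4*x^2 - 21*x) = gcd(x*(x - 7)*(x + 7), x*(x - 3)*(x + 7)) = x^2 + 7*x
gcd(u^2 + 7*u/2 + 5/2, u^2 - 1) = u + 1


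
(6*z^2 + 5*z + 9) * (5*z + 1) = 30*z^3 + 31*z^2 + 50*z + 9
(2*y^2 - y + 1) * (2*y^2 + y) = 4*y^4 + y^2 + y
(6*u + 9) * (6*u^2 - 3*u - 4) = 36*u^3 + 36*u^2 - 51*u - 36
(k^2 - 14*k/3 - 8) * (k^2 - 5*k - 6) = k^4 - 29*k^3/3 + 28*k^2/3 + 68*k + 48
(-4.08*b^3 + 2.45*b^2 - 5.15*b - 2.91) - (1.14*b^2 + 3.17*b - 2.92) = -4.08*b^3 + 1.31*b^2 - 8.32*b + 0.00999999999999979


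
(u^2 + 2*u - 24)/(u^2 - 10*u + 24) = (u + 6)/(u - 6)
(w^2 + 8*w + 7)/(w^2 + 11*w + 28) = (w + 1)/(w + 4)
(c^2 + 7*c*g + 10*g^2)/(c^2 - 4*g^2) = (c + 5*g)/(c - 2*g)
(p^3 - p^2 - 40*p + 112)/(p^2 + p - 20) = (p^2 + 3*p - 28)/(p + 5)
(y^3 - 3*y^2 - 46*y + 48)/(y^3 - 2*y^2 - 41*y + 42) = (y - 8)/(y - 7)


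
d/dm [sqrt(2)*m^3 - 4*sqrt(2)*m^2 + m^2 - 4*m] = 3*sqrt(2)*m^2 - 8*sqrt(2)*m + 2*m - 4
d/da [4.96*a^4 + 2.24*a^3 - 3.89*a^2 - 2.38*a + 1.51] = 19.84*a^3 + 6.72*a^2 - 7.78*a - 2.38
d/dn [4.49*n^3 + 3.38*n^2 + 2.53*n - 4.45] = 13.47*n^2 + 6.76*n + 2.53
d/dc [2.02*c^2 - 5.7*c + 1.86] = 4.04*c - 5.7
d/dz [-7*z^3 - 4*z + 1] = -21*z^2 - 4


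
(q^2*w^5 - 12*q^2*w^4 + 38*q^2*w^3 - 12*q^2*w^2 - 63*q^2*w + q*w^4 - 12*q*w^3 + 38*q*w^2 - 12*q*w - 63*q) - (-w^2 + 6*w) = q^2*w^5 - 12*q^2*w^4 + 38*q^2*w^3 - 12*q^2*w^2 - 63*q^2*w + q*w^4 - 12*q*w^3 + 38*q*w^2 - 12*q*w - 63*q + w^2 - 6*w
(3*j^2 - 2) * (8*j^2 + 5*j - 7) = 24*j^4 + 15*j^3 - 37*j^2 - 10*j + 14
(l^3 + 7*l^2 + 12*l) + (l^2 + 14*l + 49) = l^3 + 8*l^2 + 26*l + 49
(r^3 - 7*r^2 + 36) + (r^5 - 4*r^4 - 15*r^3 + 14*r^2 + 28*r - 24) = r^5 - 4*r^4 - 14*r^3 + 7*r^2 + 28*r + 12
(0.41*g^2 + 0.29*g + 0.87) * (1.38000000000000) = 0.5658*g^2 + 0.4002*g + 1.2006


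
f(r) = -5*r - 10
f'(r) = -5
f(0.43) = -12.15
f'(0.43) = -5.00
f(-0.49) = -7.55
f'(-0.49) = -5.00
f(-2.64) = 3.20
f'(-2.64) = -5.00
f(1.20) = -16.00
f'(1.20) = -5.00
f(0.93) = -14.65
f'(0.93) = -5.00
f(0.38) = -11.90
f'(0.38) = -5.00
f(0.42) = -12.10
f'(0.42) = -5.00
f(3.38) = -26.90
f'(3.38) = -5.00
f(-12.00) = 50.00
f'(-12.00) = -5.00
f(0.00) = -10.00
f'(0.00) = -5.00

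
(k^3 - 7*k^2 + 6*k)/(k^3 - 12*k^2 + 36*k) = (k - 1)/(k - 6)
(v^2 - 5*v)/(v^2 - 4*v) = (v - 5)/(v - 4)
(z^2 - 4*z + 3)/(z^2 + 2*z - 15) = (z - 1)/(z + 5)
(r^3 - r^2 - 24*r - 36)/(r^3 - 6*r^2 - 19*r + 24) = (r^2 - 4*r - 12)/(r^2 - 9*r + 8)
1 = 1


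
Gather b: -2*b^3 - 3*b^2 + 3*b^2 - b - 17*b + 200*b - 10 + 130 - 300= -2*b^3 + 182*b - 180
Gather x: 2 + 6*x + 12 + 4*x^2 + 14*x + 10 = 4*x^2 + 20*x + 24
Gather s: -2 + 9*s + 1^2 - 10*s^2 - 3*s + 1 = -10*s^2 + 6*s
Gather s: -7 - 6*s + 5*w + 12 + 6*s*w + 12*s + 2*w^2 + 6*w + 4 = s*(6*w + 6) + 2*w^2 + 11*w + 9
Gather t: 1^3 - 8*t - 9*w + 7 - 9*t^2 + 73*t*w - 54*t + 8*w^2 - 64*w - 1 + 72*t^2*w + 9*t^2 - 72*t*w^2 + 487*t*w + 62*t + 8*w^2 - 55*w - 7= 72*t^2*w + t*(-72*w^2 + 560*w) + 16*w^2 - 128*w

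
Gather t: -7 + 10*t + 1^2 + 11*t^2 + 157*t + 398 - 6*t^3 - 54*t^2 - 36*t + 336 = -6*t^3 - 43*t^2 + 131*t + 728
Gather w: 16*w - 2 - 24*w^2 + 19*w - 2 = -24*w^2 + 35*w - 4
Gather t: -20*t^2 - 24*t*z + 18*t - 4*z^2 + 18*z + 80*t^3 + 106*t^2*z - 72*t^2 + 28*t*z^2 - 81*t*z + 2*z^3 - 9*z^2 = 80*t^3 + t^2*(106*z - 92) + t*(28*z^2 - 105*z + 18) + 2*z^3 - 13*z^2 + 18*z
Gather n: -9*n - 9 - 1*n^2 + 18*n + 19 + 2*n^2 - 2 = n^2 + 9*n + 8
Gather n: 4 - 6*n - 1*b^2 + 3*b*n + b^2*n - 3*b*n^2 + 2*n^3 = -b^2 - 3*b*n^2 + 2*n^3 + n*(b^2 + 3*b - 6) + 4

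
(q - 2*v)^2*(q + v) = q^3 - 3*q^2*v + 4*v^3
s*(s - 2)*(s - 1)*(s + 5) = s^4 + 2*s^3 - 13*s^2 + 10*s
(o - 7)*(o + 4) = o^2 - 3*o - 28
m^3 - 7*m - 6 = (m - 3)*(m + 1)*(m + 2)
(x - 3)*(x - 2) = x^2 - 5*x + 6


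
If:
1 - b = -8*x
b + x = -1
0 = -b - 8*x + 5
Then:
No Solution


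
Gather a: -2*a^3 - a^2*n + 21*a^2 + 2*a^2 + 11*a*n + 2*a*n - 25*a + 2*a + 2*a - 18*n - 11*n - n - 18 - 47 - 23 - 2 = -2*a^3 + a^2*(23 - n) + a*(13*n - 21) - 30*n - 90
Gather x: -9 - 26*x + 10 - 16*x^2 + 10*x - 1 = -16*x^2 - 16*x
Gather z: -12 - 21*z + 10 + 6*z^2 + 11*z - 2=6*z^2 - 10*z - 4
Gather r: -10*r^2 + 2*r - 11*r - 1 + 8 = -10*r^2 - 9*r + 7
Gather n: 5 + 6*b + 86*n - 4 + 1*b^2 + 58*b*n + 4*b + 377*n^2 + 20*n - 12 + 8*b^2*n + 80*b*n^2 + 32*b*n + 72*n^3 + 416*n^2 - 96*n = b^2 + 10*b + 72*n^3 + n^2*(80*b + 793) + n*(8*b^2 + 90*b + 10) - 11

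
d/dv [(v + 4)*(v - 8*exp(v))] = v - (v + 4)*(8*exp(v) - 1) - 8*exp(v)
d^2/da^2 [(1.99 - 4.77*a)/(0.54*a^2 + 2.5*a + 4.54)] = (-(1.08*a + 2.5)*(2.16*a + 5.0)*(4.77*a - 1.99) + (15.4548*a + 21.7008)*(0.54*a^2 + 2.5*a + 4.54))/(0.54*a^2 + 2.5*a + 4.54)^3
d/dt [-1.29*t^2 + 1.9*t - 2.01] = 1.9 - 2.58*t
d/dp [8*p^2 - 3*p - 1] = 16*p - 3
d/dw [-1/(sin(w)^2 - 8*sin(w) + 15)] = 2*(sin(w) - 4)*cos(w)/(sin(w)^2 - 8*sin(w) + 15)^2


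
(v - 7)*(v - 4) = v^2 - 11*v + 28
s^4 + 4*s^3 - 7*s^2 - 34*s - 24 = (s - 3)*(s + 1)*(s + 2)*(s + 4)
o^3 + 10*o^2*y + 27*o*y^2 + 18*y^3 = (o + y)*(o + 3*y)*(o + 6*y)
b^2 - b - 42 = (b - 7)*(b + 6)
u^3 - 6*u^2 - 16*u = u*(u - 8)*(u + 2)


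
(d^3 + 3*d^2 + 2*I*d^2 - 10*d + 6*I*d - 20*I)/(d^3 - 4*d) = (d^2 + d*(5 + 2*I) + 10*I)/(d*(d + 2))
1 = 1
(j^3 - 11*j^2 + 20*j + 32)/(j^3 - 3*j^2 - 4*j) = (j - 8)/j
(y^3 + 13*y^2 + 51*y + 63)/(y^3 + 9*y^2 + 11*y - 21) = (y + 3)/(y - 1)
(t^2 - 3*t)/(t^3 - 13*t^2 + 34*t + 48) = t*(t - 3)/(t^3 - 13*t^2 + 34*t + 48)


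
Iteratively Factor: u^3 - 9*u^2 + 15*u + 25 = (u - 5)*(u^2 - 4*u - 5) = (u - 5)*(u + 1)*(u - 5)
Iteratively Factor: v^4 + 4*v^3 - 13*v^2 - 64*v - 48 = (v + 3)*(v^3 + v^2 - 16*v - 16) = (v + 3)*(v + 4)*(v^2 - 3*v - 4) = (v + 1)*(v + 3)*(v + 4)*(v - 4)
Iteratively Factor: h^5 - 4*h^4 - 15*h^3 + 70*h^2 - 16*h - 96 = (h - 3)*(h^4 - h^3 - 18*h^2 + 16*h + 32) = (h - 3)*(h - 2)*(h^3 + h^2 - 16*h - 16) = (h - 4)*(h - 3)*(h - 2)*(h^2 + 5*h + 4) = (h - 4)*(h - 3)*(h - 2)*(h + 4)*(h + 1)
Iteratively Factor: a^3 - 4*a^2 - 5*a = (a)*(a^2 - 4*a - 5) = a*(a - 5)*(a + 1)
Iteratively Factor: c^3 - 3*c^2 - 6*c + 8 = (c - 1)*(c^2 - 2*c - 8) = (c - 1)*(c + 2)*(c - 4)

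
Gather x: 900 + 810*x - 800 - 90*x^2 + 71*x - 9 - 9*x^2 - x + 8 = -99*x^2 + 880*x + 99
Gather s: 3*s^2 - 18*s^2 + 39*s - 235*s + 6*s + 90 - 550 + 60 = -15*s^2 - 190*s - 400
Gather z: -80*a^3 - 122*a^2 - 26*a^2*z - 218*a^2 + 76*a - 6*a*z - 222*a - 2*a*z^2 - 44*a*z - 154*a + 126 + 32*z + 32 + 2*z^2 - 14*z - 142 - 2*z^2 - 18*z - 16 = -80*a^3 - 340*a^2 - 2*a*z^2 - 300*a + z*(-26*a^2 - 50*a)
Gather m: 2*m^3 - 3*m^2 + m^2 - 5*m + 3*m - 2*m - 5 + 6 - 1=2*m^3 - 2*m^2 - 4*m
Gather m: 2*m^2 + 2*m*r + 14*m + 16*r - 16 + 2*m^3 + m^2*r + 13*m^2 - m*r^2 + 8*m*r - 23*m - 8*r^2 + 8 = 2*m^3 + m^2*(r + 15) + m*(-r^2 + 10*r - 9) - 8*r^2 + 16*r - 8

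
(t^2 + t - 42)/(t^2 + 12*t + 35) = (t - 6)/(t + 5)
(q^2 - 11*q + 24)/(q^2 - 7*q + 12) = (q - 8)/(q - 4)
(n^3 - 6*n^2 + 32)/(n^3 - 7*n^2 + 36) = (n^2 - 8*n + 16)/(n^2 - 9*n + 18)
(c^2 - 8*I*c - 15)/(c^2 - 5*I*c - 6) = (c - 5*I)/(c - 2*I)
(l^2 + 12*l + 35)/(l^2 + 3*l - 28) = (l + 5)/(l - 4)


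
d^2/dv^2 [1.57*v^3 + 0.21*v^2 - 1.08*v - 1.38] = 9.42*v + 0.42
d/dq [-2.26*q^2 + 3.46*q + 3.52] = 3.46 - 4.52*q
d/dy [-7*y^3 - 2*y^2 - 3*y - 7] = -21*y^2 - 4*y - 3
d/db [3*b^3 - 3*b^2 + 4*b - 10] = 9*b^2 - 6*b + 4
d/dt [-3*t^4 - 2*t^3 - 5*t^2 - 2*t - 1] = -12*t^3 - 6*t^2 - 10*t - 2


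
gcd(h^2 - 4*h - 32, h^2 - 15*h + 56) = h - 8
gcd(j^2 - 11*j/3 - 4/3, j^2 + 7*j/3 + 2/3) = j + 1/3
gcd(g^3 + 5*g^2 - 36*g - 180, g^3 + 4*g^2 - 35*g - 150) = g^2 - g - 30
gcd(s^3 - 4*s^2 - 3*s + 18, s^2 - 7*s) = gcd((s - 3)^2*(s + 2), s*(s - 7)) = 1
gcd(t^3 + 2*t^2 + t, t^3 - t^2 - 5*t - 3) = t^2 + 2*t + 1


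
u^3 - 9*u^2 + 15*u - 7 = (u - 7)*(u - 1)^2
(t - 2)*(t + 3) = t^2 + t - 6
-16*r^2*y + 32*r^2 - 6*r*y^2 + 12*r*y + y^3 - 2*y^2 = (-8*r + y)*(2*r + y)*(y - 2)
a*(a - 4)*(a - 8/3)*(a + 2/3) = a^4 - 6*a^3 + 56*a^2/9 + 64*a/9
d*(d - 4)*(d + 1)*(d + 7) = d^4 + 4*d^3 - 25*d^2 - 28*d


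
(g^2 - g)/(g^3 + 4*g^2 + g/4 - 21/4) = 4*g/(4*g^2 + 20*g + 21)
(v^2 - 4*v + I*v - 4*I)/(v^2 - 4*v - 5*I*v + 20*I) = (v + I)/(v - 5*I)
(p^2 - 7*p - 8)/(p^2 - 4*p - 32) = (p + 1)/(p + 4)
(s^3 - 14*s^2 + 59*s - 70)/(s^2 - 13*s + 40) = (s^2 - 9*s + 14)/(s - 8)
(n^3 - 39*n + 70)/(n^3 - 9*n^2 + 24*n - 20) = (n + 7)/(n - 2)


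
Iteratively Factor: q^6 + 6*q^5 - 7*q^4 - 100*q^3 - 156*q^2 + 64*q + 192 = (q - 4)*(q^5 + 10*q^4 + 33*q^3 + 32*q^2 - 28*q - 48) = (q - 4)*(q + 2)*(q^4 + 8*q^3 + 17*q^2 - 2*q - 24) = (q - 4)*(q - 1)*(q + 2)*(q^3 + 9*q^2 + 26*q + 24) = (q - 4)*(q - 1)*(q + 2)*(q + 3)*(q^2 + 6*q + 8) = (q - 4)*(q - 1)*(q + 2)^2*(q + 3)*(q + 4)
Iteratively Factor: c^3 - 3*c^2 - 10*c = (c + 2)*(c^2 - 5*c) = (c - 5)*(c + 2)*(c)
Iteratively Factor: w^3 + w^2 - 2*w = (w - 1)*(w^2 + 2*w) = w*(w - 1)*(w + 2)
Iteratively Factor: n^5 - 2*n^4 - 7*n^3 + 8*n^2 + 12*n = (n + 2)*(n^4 - 4*n^3 + n^2 + 6*n) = (n + 1)*(n + 2)*(n^3 - 5*n^2 + 6*n) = n*(n + 1)*(n + 2)*(n^2 - 5*n + 6) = n*(n - 2)*(n + 1)*(n + 2)*(n - 3)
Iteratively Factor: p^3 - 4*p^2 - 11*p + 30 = (p - 2)*(p^2 - 2*p - 15) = (p - 2)*(p + 3)*(p - 5)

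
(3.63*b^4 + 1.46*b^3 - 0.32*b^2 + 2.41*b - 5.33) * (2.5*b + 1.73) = 9.075*b^5 + 9.9299*b^4 + 1.7258*b^3 + 5.4714*b^2 - 9.1557*b - 9.2209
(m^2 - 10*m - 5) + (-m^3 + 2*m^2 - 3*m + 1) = -m^3 + 3*m^2 - 13*m - 4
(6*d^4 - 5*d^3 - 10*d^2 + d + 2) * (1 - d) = -6*d^5 + 11*d^4 + 5*d^3 - 11*d^2 - d + 2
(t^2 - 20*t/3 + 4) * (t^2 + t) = t^4 - 17*t^3/3 - 8*t^2/3 + 4*t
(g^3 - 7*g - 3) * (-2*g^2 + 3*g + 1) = -2*g^5 + 3*g^4 + 15*g^3 - 15*g^2 - 16*g - 3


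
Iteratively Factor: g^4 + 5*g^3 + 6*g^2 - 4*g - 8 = (g + 2)*(g^3 + 3*g^2 - 4) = (g + 2)^2*(g^2 + g - 2) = (g - 1)*(g + 2)^2*(g + 2)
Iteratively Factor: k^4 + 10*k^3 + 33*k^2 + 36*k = (k)*(k^3 + 10*k^2 + 33*k + 36) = k*(k + 4)*(k^2 + 6*k + 9) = k*(k + 3)*(k + 4)*(k + 3)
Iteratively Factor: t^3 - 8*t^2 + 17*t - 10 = (t - 5)*(t^2 - 3*t + 2) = (t - 5)*(t - 1)*(t - 2)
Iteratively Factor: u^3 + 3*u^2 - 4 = (u - 1)*(u^2 + 4*u + 4) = (u - 1)*(u + 2)*(u + 2)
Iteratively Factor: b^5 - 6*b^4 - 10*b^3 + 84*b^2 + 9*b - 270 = (b + 3)*(b^4 - 9*b^3 + 17*b^2 + 33*b - 90) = (b - 3)*(b + 3)*(b^3 - 6*b^2 - b + 30) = (b - 3)^2*(b + 3)*(b^2 - 3*b - 10) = (b - 3)^2*(b + 2)*(b + 3)*(b - 5)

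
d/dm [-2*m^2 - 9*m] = -4*m - 9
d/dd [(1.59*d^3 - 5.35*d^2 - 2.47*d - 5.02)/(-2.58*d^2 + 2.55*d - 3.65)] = (-4.1022*d^4 + 8.109*d^3 - 37.4256*d^2 + 13.1518*d + 21.8165)/(6.6564*d^4 - 13.158*d^3 + 25.3365*d^2 - 18.615*d + 13.3225)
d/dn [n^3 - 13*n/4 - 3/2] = 3*n^2 - 13/4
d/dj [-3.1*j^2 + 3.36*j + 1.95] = 3.36 - 6.2*j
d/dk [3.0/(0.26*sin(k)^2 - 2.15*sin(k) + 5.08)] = (6.45 - 1.56*sin(k))*cos(k)/(0.26*sin(k)^2 - 2.15*sin(k) + 5.08)^2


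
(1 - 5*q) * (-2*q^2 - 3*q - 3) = 10*q^3 + 13*q^2 + 12*q - 3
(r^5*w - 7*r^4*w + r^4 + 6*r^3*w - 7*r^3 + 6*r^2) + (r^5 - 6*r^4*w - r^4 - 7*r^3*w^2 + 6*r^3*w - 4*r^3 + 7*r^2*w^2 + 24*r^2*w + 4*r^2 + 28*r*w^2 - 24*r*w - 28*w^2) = r^5*w + r^5 - 13*r^4*w - 7*r^3*w^2 + 12*r^3*w - 11*r^3 + 7*r^2*w^2 + 24*r^2*w + 10*r^2 + 28*r*w^2 - 24*r*w - 28*w^2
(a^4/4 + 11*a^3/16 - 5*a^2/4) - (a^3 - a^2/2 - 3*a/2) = a^4/4 - 5*a^3/16 - 3*a^2/4 + 3*a/2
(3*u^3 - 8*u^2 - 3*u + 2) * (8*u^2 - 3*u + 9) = 24*u^5 - 73*u^4 + 27*u^3 - 47*u^2 - 33*u + 18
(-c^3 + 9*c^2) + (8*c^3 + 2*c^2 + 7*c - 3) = 7*c^3 + 11*c^2 + 7*c - 3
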